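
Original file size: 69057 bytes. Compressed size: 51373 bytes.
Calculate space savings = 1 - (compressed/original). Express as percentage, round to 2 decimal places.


ratio = compressed/original = 51373/69057 = 0.743922
savings = 1 - ratio = 1 - 0.743922 = 0.256078
as a percentage: 0.256078 * 100 = 25.61%

Space savings = 1 - 51373/69057 = 25.61%


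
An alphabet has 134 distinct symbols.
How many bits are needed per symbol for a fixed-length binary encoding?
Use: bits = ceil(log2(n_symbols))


log2(134) = 7.0661
Bracket: 2^7 = 128 < 134 <= 2^8 = 256
So ceil(log2(134)) = 8

bits = ceil(log2(134)) = ceil(7.0661) = 8 bits


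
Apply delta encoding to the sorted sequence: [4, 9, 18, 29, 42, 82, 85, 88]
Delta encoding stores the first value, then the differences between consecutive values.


First value: 4
Deltas:
  9 - 4 = 5
  18 - 9 = 9
  29 - 18 = 11
  42 - 29 = 13
  82 - 42 = 40
  85 - 82 = 3
  88 - 85 = 3


Delta encoded: [4, 5, 9, 11, 13, 40, 3, 3]


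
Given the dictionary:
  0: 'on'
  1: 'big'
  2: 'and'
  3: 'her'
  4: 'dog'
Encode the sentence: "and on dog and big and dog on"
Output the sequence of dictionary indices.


Look up each word in the dictionary:
  'and' -> 2
  'on' -> 0
  'dog' -> 4
  'and' -> 2
  'big' -> 1
  'and' -> 2
  'dog' -> 4
  'on' -> 0

Encoded: [2, 0, 4, 2, 1, 2, 4, 0]


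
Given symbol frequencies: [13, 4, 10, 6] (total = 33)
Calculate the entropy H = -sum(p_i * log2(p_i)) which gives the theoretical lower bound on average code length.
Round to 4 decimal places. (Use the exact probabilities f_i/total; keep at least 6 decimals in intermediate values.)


Per-symbol terms -p_i * log2(p_i) with p_i = f_i/33:
  p = 13/33 = 0.393939: log2(p) = -1.343954, -p*log2(p) = 0.529437
  p = 4/33 = 0.121212: log2(p) = -3.044394, -p*log2(p) = 0.369017
  p = 10/33 = 0.303030: log2(p) = -1.722466, -p*log2(p) = 0.521959
  p = 6/33 = 0.181818: log2(p) = -2.459432, -p*log2(p) = 0.447169
H = 0.529437 + 0.369017 + 0.521959 + 0.447169 = 1.867582

H = 1.8676 bits/symbol


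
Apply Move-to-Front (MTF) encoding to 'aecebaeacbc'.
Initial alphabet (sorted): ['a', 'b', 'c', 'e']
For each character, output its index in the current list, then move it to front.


MTF encoding:
'a': index 0 in ['a', 'b', 'c', 'e'] -> ['a', 'b', 'c', 'e']
'e': index 3 in ['a', 'b', 'c', 'e'] -> ['e', 'a', 'b', 'c']
'c': index 3 in ['e', 'a', 'b', 'c'] -> ['c', 'e', 'a', 'b']
'e': index 1 in ['c', 'e', 'a', 'b'] -> ['e', 'c', 'a', 'b']
'b': index 3 in ['e', 'c', 'a', 'b'] -> ['b', 'e', 'c', 'a']
'a': index 3 in ['b', 'e', 'c', 'a'] -> ['a', 'b', 'e', 'c']
'e': index 2 in ['a', 'b', 'e', 'c'] -> ['e', 'a', 'b', 'c']
'a': index 1 in ['e', 'a', 'b', 'c'] -> ['a', 'e', 'b', 'c']
'c': index 3 in ['a', 'e', 'b', 'c'] -> ['c', 'a', 'e', 'b']
'b': index 3 in ['c', 'a', 'e', 'b'] -> ['b', 'c', 'a', 'e']
'c': index 1 in ['b', 'c', 'a', 'e'] -> ['c', 'b', 'a', 'e']


Output: [0, 3, 3, 1, 3, 3, 2, 1, 3, 3, 1]


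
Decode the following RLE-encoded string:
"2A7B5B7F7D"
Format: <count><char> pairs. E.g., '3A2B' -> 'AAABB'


Expanding each <count><char> pair:
  2A -> 'AA'
  7B -> 'BBBBBBB'
  5B -> 'BBBBB'
  7F -> 'FFFFFFF'
  7D -> 'DDDDDDD'

Decoded = AABBBBBBBBBBBBFFFFFFFDDDDDDD


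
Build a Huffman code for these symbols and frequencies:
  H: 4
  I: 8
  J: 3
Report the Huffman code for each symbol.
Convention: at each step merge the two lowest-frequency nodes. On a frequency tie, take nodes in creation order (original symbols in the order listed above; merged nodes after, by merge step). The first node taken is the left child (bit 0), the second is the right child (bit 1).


Huffman tree construction:
Step 1: Merge J(3) + H(4) = 7
Step 2: Merge (J+H)(7) + I(8) = 15
Read each symbol's code off the tree from the root (left child = 0, right child = 1).

Codes:
  H: 01 (length 2)
  I: 1 (length 1)
  J: 00 (length 2)
Average code length: 22/15 = 1.4667 bits/symbol


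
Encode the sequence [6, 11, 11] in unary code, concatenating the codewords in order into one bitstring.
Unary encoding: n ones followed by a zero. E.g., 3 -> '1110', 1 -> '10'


Encode each number as n ones followed by a terminating 0:
  6 -> 1111110 (7 bits)
  11 -> 111111111110 (12 bits)
  11 -> 111111111110 (12 bits)
Total length = 7 + 12 + 12 = 31 bits.

Unary([6, 11, 11]) = 1111110111111111110111111111110 (31 bits)


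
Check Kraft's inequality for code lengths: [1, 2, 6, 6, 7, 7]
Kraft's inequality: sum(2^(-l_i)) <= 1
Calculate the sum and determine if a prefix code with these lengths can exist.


Sum = 2^(-1) + 2^(-2) + 2^(-6) + 2^(-6) + 2^(-7) + 2^(-7)
    = 0.5 + 0.25 + 0.015625 + 0.015625 + 0.0078125 + 0.0078125
    = 102/128 = 0.796875
Since 0.796875 <= 1, Kraft's inequality IS satisfied.
A prefix code with these lengths CAN exist.

Kraft sum = 0.796875. Satisfied.


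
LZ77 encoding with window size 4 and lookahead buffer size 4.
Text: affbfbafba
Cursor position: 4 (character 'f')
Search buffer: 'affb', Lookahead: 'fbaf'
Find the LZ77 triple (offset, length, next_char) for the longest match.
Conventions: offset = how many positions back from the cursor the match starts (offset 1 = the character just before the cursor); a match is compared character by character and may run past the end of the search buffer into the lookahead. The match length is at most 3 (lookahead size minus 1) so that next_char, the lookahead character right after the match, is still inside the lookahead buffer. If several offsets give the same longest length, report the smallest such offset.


Try each offset into the search buffer:
  offset=1 (pos 3, char 'b'): match length 0
  offset=2 (pos 2, char 'f'): match length 2
  offset=3 (pos 1, char 'f'): match length 1
  offset=4 (pos 0, char 'a'): match length 0
Longest match has length 2 at offset 2.
next_char = character at position 4 + 2 = 6 -> 'a'

Best match: offset=2, length=2 (matching 'fb' starting at position 2)
LZ77 triple: (2, 2, 'a')


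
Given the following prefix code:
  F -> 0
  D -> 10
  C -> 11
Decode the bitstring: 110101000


Decoding step by step:
Bits 11 -> C
Bits 0 -> F
Bits 10 -> D
Bits 10 -> D
Bits 0 -> F
Bits 0 -> F


Decoded message: CFDDFF


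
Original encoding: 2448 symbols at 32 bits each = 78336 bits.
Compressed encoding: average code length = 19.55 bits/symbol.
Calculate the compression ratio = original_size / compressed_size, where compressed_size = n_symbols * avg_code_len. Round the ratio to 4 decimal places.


original_size = n_symbols * orig_bits = 2448 * 32 = 78336 bits
compressed_size = n_symbols * avg_code_len = 2448 * 19.55 = 47858.4 bits
ratio = original_size / compressed_size = 78336 / 47858.4 = 1.6368

Compression ratio = 1.6368


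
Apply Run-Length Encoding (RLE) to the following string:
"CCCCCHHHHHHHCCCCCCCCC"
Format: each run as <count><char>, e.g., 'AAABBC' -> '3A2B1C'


Scanning runs left to right:
  i=0: run of 'C' x 5 -> '5C'
  i=5: run of 'H' x 7 -> '7H'
  i=12: run of 'C' x 9 -> '9C'

RLE = 5C7H9C


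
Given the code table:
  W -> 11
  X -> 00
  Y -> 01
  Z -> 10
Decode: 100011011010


Decoding:
10 -> Z
00 -> X
11 -> W
01 -> Y
10 -> Z
10 -> Z


Result: ZXWYZZ


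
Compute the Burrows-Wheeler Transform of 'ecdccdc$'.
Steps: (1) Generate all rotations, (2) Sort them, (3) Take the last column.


Rotations (sorted):
  0: $ecdccdc -> last char: c
  1: c$ecdccd -> last char: d
  2: ccdc$ecd -> last char: d
  3: cdc$ecdc -> last char: c
  4: cdccdc$e -> last char: e
  5: dc$ecdcc -> last char: c
  6: dccdc$ec -> last char: c
  7: ecdccdc$ -> last char: $


BWT = cddcecc$


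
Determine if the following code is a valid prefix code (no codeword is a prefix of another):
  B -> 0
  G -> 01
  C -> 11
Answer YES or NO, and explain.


Checking each pair (does one codeword prefix another?):
  B='0' vs G='01': prefix -- VIOLATION

NO -- this is NOT a valid prefix code. B (0) is a prefix of G (01).


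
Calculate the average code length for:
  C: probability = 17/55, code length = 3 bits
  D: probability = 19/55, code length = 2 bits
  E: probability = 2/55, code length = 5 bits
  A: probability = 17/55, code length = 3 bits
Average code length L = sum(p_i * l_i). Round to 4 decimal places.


Weighted contributions p_i * l_i:
  C: (17/55) * 3 = 51/55
  D: (19/55) * 2 = 38/55
  E: (2/55) * 5 = 10/55
  A: (17/55) * 3 = 51/55
Sum = (51 + 38 + 10 + 51)/55 = 150/55

L = 150/55 = 2.7273 bits/symbol


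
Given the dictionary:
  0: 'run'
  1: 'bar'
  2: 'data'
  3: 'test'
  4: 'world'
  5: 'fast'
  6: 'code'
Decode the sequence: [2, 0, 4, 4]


Look up each index in the dictionary:
  2 -> 'data'
  0 -> 'run'
  4 -> 'world'
  4 -> 'world'

Decoded: "data run world world"


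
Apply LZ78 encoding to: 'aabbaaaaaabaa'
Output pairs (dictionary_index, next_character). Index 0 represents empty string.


LZ78 encoding steps:
Dictionary: {0: ''}
Step 1: w='' (idx 0), next='a' -> output (0, 'a'), add 'a' as idx 1
Step 2: w='a' (idx 1), next='b' -> output (1, 'b'), add 'ab' as idx 2
Step 3: w='' (idx 0), next='b' -> output (0, 'b'), add 'b' as idx 3
Step 4: w='a' (idx 1), next='a' -> output (1, 'a'), add 'aa' as idx 4
Step 5: w='aa' (idx 4), next='a' -> output (4, 'a'), add 'aaa' as idx 5
Step 6: w='ab' (idx 2), next='a' -> output (2, 'a'), add 'aba' as idx 6
Step 7: w='a' (idx 1), end of input -> output (1, '')


Encoded: [(0, 'a'), (1, 'b'), (0, 'b'), (1, 'a'), (4, 'a'), (2, 'a'), (1, '')]


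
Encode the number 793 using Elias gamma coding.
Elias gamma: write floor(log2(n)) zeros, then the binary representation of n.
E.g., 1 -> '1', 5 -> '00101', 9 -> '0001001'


num_bits = floor(log2(793)) + 1 = 10
leading_zeros = num_bits - 1 = 9
binary(793) = 1100011001

Elias gamma(793) = '000000000' + '1100011001' = 0000000001100011001 (19 bits)


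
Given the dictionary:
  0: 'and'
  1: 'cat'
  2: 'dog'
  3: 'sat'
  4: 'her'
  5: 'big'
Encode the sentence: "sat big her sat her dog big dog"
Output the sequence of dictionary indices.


Look up each word in the dictionary:
  'sat' -> 3
  'big' -> 5
  'her' -> 4
  'sat' -> 3
  'her' -> 4
  'dog' -> 2
  'big' -> 5
  'dog' -> 2

Encoded: [3, 5, 4, 3, 4, 2, 5, 2]


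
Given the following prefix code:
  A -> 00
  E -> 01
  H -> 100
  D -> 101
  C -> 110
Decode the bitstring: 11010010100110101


Decoding step by step:
Bits 110 -> C
Bits 100 -> H
Bits 101 -> D
Bits 00 -> A
Bits 110 -> C
Bits 101 -> D


Decoded message: CHDACD


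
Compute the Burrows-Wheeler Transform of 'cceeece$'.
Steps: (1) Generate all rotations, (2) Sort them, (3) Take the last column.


Rotations (sorted):
  0: $cceeece -> last char: e
  1: cceeece$ -> last char: $
  2: ce$cceee -> last char: e
  3: ceeece$c -> last char: c
  4: e$cceeec -> last char: c
  5: ece$ccee -> last char: e
  6: eece$cce -> last char: e
  7: eeece$cc -> last char: c


BWT = e$ecceec


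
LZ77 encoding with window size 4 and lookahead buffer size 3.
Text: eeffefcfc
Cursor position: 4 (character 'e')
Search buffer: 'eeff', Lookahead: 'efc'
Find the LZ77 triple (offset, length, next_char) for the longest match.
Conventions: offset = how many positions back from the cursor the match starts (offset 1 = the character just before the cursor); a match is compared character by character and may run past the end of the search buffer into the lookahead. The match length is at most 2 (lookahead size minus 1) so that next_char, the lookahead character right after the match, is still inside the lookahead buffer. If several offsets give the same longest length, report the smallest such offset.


Try each offset into the search buffer:
  offset=1 (pos 3, char 'f'): match length 0
  offset=2 (pos 2, char 'f'): match length 0
  offset=3 (pos 1, char 'e'): match length 2
  offset=4 (pos 0, char 'e'): match length 1
Longest match has length 2 at offset 3.
next_char = character at position 4 + 2 = 6 -> 'c'

Best match: offset=3, length=2 (matching 'ef' starting at position 1)
LZ77 triple: (3, 2, 'c')


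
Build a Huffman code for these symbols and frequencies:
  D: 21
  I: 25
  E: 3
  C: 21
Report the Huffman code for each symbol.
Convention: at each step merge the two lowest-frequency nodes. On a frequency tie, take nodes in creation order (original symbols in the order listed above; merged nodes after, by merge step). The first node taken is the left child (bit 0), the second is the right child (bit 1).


Huffman tree construction:
Step 1: Merge E(3) + D(21) = 24
Step 2: Merge C(21) + (E+D)(24) = 45
Step 3: Merge I(25) + (C+(E+D))(45) = 70
Read each symbol's code off the tree from the root (left child = 0, right child = 1).

Codes:
  D: 111 (length 3)
  I: 0 (length 1)
  E: 110 (length 3)
  C: 10 (length 2)
Average code length: 139/70 = 1.9857 bits/symbol


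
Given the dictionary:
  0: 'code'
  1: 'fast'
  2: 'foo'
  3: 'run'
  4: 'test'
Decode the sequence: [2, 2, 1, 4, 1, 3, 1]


Look up each index in the dictionary:
  2 -> 'foo'
  2 -> 'foo'
  1 -> 'fast'
  4 -> 'test'
  1 -> 'fast'
  3 -> 'run'
  1 -> 'fast'

Decoded: "foo foo fast test fast run fast"


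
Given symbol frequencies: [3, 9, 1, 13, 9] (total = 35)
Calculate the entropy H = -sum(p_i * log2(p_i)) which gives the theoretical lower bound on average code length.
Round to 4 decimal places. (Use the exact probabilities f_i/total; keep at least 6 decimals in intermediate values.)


Per-symbol terms -p_i * log2(p_i) with p_i = f_i/35:
  p = 3/35 = 0.085714: log2(p) = -3.544321, -p*log2(p) = 0.303799
  p = 9/35 = 0.257143: log2(p) = -1.959358, -p*log2(p) = 0.503835
  p = 1/35 = 0.028571: log2(p) = -5.129283, -p*log2(p) = 0.146551
  p = 13/35 = 0.371429: log2(p) = -1.428843, -p*log2(p) = 0.530713
  p = 9/35 = 0.257143: log2(p) = -1.959358, -p*log2(p) = 0.503835
H = 0.303799 + 0.503835 + 0.146551 + 0.530713 + 0.503835 = 1.988733

H = 1.9887 bits/symbol


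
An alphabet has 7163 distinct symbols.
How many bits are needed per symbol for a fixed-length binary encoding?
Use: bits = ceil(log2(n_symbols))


log2(7163) = 12.8063
Bracket: 2^12 = 4096 < 7163 <= 2^13 = 8192
So ceil(log2(7163)) = 13

bits = ceil(log2(7163)) = ceil(12.8063) = 13 bits


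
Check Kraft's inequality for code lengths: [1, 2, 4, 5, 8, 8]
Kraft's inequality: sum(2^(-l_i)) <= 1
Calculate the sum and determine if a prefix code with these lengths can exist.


Sum = 2^(-1) + 2^(-2) + 2^(-4) + 2^(-5) + 2^(-8) + 2^(-8)
    = 0.5 + 0.25 + 0.0625 + 0.03125 + 0.00390625 + 0.00390625
    = 218/256 = 0.8515625
Since 0.8515625 <= 1, Kraft's inequality IS satisfied.
A prefix code with these lengths CAN exist.

Kraft sum = 0.8515625. Satisfied.


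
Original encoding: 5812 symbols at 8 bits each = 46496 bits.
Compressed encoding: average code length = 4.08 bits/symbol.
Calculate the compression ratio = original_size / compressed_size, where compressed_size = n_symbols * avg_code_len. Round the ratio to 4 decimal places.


original_size = n_symbols * orig_bits = 5812 * 8 = 46496 bits
compressed_size = n_symbols * avg_code_len = 5812 * 4.08 = 23712.96 bits
ratio = original_size / compressed_size = 46496 / 23712.96 = 1.9608

Compression ratio = 1.9608


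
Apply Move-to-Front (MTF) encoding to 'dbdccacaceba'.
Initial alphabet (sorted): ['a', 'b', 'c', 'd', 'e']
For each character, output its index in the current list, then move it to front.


MTF encoding:
'd': index 3 in ['a', 'b', 'c', 'd', 'e'] -> ['d', 'a', 'b', 'c', 'e']
'b': index 2 in ['d', 'a', 'b', 'c', 'e'] -> ['b', 'd', 'a', 'c', 'e']
'd': index 1 in ['b', 'd', 'a', 'c', 'e'] -> ['d', 'b', 'a', 'c', 'e']
'c': index 3 in ['d', 'b', 'a', 'c', 'e'] -> ['c', 'd', 'b', 'a', 'e']
'c': index 0 in ['c', 'd', 'b', 'a', 'e'] -> ['c', 'd', 'b', 'a', 'e']
'a': index 3 in ['c', 'd', 'b', 'a', 'e'] -> ['a', 'c', 'd', 'b', 'e']
'c': index 1 in ['a', 'c', 'd', 'b', 'e'] -> ['c', 'a', 'd', 'b', 'e']
'a': index 1 in ['c', 'a', 'd', 'b', 'e'] -> ['a', 'c', 'd', 'b', 'e']
'c': index 1 in ['a', 'c', 'd', 'b', 'e'] -> ['c', 'a', 'd', 'b', 'e']
'e': index 4 in ['c', 'a', 'd', 'b', 'e'] -> ['e', 'c', 'a', 'd', 'b']
'b': index 4 in ['e', 'c', 'a', 'd', 'b'] -> ['b', 'e', 'c', 'a', 'd']
'a': index 3 in ['b', 'e', 'c', 'a', 'd'] -> ['a', 'b', 'e', 'c', 'd']


Output: [3, 2, 1, 3, 0, 3, 1, 1, 1, 4, 4, 3]


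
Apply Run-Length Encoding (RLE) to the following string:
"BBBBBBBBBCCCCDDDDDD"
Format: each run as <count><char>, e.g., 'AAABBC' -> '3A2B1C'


Scanning runs left to right:
  i=0: run of 'B' x 9 -> '9B'
  i=9: run of 'C' x 4 -> '4C'
  i=13: run of 'D' x 6 -> '6D'

RLE = 9B4C6D


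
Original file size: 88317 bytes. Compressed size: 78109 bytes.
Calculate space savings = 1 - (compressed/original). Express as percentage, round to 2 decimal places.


ratio = compressed/original = 78109/88317 = 0.884416
savings = 1 - ratio = 1 - 0.884416 = 0.115584
as a percentage: 0.115584 * 100 = 11.56%

Space savings = 1 - 78109/88317 = 11.56%


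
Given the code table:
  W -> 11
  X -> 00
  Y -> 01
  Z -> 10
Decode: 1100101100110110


Decoding:
11 -> W
00 -> X
10 -> Z
11 -> W
00 -> X
11 -> W
01 -> Y
10 -> Z


Result: WXZWXWYZ


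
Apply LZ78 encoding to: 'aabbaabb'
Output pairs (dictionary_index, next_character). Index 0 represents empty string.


LZ78 encoding steps:
Dictionary: {0: ''}
Step 1: w='' (idx 0), next='a' -> output (0, 'a'), add 'a' as idx 1
Step 2: w='a' (idx 1), next='b' -> output (1, 'b'), add 'ab' as idx 2
Step 3: w='' (idx 0), next='b' -> output (0, 'b'), add 'b' as idx 3
Step 4: w='a' (idx 1), next='a' -> output (1, 'a'), add 'aa' as idx 4
Step 5: w='b' (idx 3), next='b' -> output (3, 'b'), add 'bb' as idx 5


Encoded: [(0, 'a'), (1, 'b'), (0, 'b'), (1, 'a'), (3, 'b')]


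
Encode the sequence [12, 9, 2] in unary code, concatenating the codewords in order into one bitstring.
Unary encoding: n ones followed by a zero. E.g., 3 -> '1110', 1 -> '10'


Encode each number as n ones followed by a terminating 0:
  12 -> 1111111111110 (13 bits)
  9 -> 1111111110 (10 bits)
  2 -> 110 (3 bits)
Total length = 13 + 10 + 3 = 26 bits.

Unary([12, 9, 2]) = 11111111111101111111110110 (26 bits)


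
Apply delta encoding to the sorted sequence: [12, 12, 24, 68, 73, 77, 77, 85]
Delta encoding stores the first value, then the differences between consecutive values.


First value: 12
Deltas:
  12 - 12 = 0
  24 - 12 = 12
  68 - 24 = 44
  73 - 68 = 5
  77 - 73 = 4
  77 - 77 = 0
  85 - 77 = 8


Delta encoded: [12, 0, 12, 44, 5, 4, 0, 8]


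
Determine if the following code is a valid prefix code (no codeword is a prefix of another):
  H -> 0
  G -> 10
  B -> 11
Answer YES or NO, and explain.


Checking each pair (does one codeword prefix another?):
  H='0' vs G='10': no prefix
  H='0' vs B='11': no prefix
  G='10' vs H='0': no prefix
  G='10' vs B='11': no prefix
  B='11' vs H='0': no prefix
  B='11' vs G='10': no prefix
No violation found over all pairs.

YES -- this is a valid prefix code. No codeword is a prefix of any other codeword.


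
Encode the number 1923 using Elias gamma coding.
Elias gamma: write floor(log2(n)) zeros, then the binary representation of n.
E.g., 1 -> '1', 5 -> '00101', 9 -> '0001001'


num_bits = floor(log2(1923)) + 1 = 11
leading_zeros = num_bits - 1 = 10
binary(1923) = 11110000011

Elias gamma(1923) = '0000000000' + '11110000011' = 000000000011110000011 (21 bits)


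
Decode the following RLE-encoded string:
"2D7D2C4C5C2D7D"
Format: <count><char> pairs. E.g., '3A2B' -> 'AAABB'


Expanding each <count><char> pair:
  2D -> 'DD'
  7D -> 'DDDDDDD'
  2C -> 'CC'
  4C -> 'CCCC'
  5C -> 'CCCCC'
  2D -> 'DD'
  7D -> 'DDDDDDD'

Decoded = DDDDDDDDDCCCCCCCCCCCDDDDDDDDD


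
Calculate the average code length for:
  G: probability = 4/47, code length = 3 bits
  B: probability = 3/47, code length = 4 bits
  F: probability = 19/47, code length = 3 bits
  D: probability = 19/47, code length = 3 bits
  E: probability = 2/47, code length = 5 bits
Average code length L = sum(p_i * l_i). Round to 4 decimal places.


Weighted contributions p_i * l_i:
  G: (4/47) * 3 = 12/47
  B: (3/47) * 4 = 12/47
  F: (19/47) * 3 = 57/47
  D: (19/47) * 3 = 57/47
  E: (2/47) * 5 = 10/47
Sum = (12 + 12 + 57 + 57 + 10)/47 = 148/47

L = 148/47 = 3.1489 bits/symbol


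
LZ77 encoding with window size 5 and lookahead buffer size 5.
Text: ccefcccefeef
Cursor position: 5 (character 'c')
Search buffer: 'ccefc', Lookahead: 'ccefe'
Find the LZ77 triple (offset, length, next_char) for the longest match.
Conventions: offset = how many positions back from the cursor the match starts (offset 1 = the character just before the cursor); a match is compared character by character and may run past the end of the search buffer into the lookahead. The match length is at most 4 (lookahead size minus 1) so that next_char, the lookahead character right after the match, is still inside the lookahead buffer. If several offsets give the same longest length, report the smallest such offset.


Try each offset into the search buffer:
  offset=1 (pos 4, char 'c'): match length 2
  offset=2 (pos 3, char 'f'): match length 0
  offset=3 (pos 2, char 'e'): match length 0
  offset=4 (pos 1, char 'c'): match length 1
  offset=5 (pos 0, char 'c'): match length 4
Longest match has length 4 at offset 5.
next_char = character at position 5 + 4 = 9 -> 'e'

Best match: offset=5, length=4 (matching 'ccef' starting at position 0)
LZ77 triple: (5, 4, 'e')


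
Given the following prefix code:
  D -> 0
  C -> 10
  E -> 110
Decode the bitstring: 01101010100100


Decoding step by step:
Bits 0 -> D
Bits 110 -> E
Bits 10 -> C
Bits 10 -> C
Bits 10 -> C
Bits 0 -> D
Bits 10 -> C
Bits 0 -> D


Decoded message: DECCCDCD


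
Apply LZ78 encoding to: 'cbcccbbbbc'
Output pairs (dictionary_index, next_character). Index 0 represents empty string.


LZ78 encoding steps:
Dictionary: {0: ''}
Step 1: w='' (idx 0), next='c' -> output (0, 'c'), add 'c' as idx 1
Step 2: w='' (idx 0), next='b' -> output (0, 'b'), add 'b' as idx 2
Step 3: w='c' (idx 1), next='c' -> output (1, 'c'), add 'cc' as idx 3
Step 4: w='c' (idx 1), next='b' -> output (1, 'b'), add 'cb' as idx 4
Step 5: w='b' (idx 2), next='b' -> output (2, 'b'), add 'bb' as idx 5
Step 6: w='b' (idx 2), next='c' -> output (2, 'c'), add 'bc' as idx 6


Encoded: [(0, 'c'), (0, 'b'), (1, 'c'), (1, 'b'), (2, 'b'), (2, 'c')]


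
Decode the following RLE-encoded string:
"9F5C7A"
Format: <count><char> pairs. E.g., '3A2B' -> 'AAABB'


Expanding each <count><char> pair:
  9F -> 'FFFFFFFFF'
  5C -> 'CCCCC'
  7A -> 'AAAAAAA'

Decoded = FFFFFFFFFCCCCCAAAAAAA


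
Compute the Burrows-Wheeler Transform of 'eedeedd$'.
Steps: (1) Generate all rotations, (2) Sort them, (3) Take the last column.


Rotations (sorted):
  0: $eedeedd -> last char: d
  1: d$eedeed -> last char: d
  2: dd$eedee -> last char: e
  3: deedd$ee -> last char: e
  4: edd$eede -> last char: e
  5: edeedd$e -> last char: e
  6: eedd$eed -> last char: d
  7: eedeedd$ -> last char: $


BWT = ddeeeed$


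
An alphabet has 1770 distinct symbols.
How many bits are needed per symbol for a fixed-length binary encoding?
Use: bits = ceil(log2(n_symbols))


log2(1770) = 10.7895
Bracket: 2^10 = 1024 < 1770 <= 2^11 = 2048
So ceil(log2(1770)) = 11

bits = ceil(log2(1770)) = ceil(10.7895) = 11 bits


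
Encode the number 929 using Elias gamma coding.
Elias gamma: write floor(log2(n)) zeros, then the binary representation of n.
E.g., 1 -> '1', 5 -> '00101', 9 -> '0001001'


num_bits = floor(log2(929)) + 1 = 10
leading_zeros = num_bits - 1 = 9
binary(929) = 1110100001

Elias gamma(929) = '000000000' + '1110100001' = 0000000001110100001 (19 bits)


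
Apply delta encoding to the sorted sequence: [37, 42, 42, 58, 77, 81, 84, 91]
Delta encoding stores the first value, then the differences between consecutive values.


First value: 37
Deltas:
  42 - 37 = 5
  42 - 42 = 0
  58 - 42 = 16
  77 - 58 = 19
  81 - 77 = 4
  84 - 81 = 3
  91 - 84 = 7


Delta encoded: [37, 5, 0, 16, 19, 4, 3, 7]


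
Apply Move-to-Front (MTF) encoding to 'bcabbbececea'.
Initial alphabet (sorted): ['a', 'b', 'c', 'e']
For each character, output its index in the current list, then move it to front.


MTF encoding:
'b': index 1 in ['a', 'b', 'c', 'e'] -> ['b', 'a', 'c', 'e']
'c': index 2 in ['b', 'a', 'c', 'e'] -> ['c', 'b', 'a', 'e']
'a': index 2 in ['c', 'b', 'a', 'e'] -> ['a', 'c', 'b', 'e']
'b': index 2 in ['a', 'c', 'b', 'e'] -> ['b', 'a', 'c', 'e']
'b': index 0 in ['b', 'a', 'c', 'e'] -> ['b', 'a', 'c', 'e']
'b': index 0 in ['b', 'a', 'c', 'e'] -> ['b', 'a', 'c', 'e']
'e': index 3 in ['b', 'a', 'c', 'e'] -> ['e', 'b', 'a', 'c']
'c': index 3 in ['e', 'b', 'a', 'c'] -> ['c', 'e', 'b', 'a']
'e': index 1 in ['c', 'e', 'b', 'a'] -> ['e', 'c', 'b', 'a']
'c': index 1 in ['e', 'c', 'b', 'a'] -> ['c', 'e', 'b', 'a']
'e': index 1 in ['c', 'e', 'b', 'a'] -> ['e', 'c', 'b', 'a']
'a': index 3 in ['e', 'c', 'b', 'a'] -> ['a', 'e', 'c', 'b']


Output: [1, 2, 2, 2, 0, 0, 3, 3, 1, 1, 1, 3]


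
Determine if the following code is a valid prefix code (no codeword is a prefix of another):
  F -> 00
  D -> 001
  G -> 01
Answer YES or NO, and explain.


Checking each pair (does one codeword prefix another?):
  F='00' vs D='001': prefix -- VIOLATION

NO -- this is NOT a valid prefix code. F (00) is a prefix of D (001).


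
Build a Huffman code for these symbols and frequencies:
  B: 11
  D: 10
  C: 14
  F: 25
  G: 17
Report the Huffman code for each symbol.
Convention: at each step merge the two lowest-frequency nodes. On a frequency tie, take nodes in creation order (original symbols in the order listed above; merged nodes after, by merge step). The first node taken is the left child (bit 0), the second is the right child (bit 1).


Huffman tree construction:
Step 1: Merge D(10) + B(11) = 21
Step 2: Merge C(14) + G(17) = 31
Step 3: Merge (D+B)(21) + F(25) = 46
Step 4: Merge (C+G)(31) + ((D+B)+F)(46) = 77
Read each symbol's code off the tree from the root (left child = 0, right child = 1).

Codes:
  B: 101 (length 3)
  D: 100 (length 3)
  C: 00 (length 2)
  F: 11 (length 2)
  G: 01 (length 2)
Average code length: 175/77 = 2.2727 bits/symbol


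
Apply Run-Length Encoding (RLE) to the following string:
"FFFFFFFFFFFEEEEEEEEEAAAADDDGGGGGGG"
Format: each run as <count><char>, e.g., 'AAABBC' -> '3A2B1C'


Scanning runs left to right:
  i=0: run of 'F' x 11 -> '11F'
  i=11: run of 'E' x 9 -> '9E'
  i=20: run of 'A' x 4 -> '4A'
  i=24: run of 'D' x 3 -> '3D'
  i=27: run of 'G' x 7 -> '7G'

RLE = 11F9E4A3D7G


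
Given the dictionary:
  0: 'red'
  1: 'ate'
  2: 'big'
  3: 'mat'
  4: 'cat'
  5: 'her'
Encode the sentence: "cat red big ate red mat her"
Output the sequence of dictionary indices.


Look up each word in the dictionary:
  'cat' -> 4
  'red' -> 0
  'big' -> 2
  'ate' -> 1
  'red' -> 0
  'mat' -> 3
  'her' -> 5

Encoded: [4, 0, 2, 1, 0, 3, 5]


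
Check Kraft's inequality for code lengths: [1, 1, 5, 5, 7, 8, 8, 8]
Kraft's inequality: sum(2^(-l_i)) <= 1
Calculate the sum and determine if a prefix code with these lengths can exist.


Sum = 2^(-1) + 2^(-1) + 2^(-5) + 2^(-5) + 2^(-7) + 2^(-8) + 2^(-8) + 2^(-8)
    = 0.5 + 0.5 + 0.03125 + 0.03125 + 0.0078125 + 0.00390625 + 0.00390625 + 0.00390625
    = 277/256 = 1.08203125
Since 1.08203125 > 1, Kraft's inequality is NOT satisfied.
A prefix code with these lengths CANNOT exist.

Kraft sum = 1.08203125. Not satisfied.


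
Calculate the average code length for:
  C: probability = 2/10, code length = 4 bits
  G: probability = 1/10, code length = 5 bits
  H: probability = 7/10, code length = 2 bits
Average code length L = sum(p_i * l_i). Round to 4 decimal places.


Weighted contributions p_i * l_i:
  C: (2/10) * 4 = 8/10
  G: (1/10) * 5 = 5/10
  H: (7/10) * 2 = 14/10
Sum = (8 + 5 + 14)/10 = 27/10

L = 27/10 = 2.7000 bits/symbol


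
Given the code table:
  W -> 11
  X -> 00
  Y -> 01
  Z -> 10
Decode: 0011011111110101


Decoding:
00 -> X
11 -> W
01 -> Y
11 -> W
11 -> W
11 -> W
01 -> Y
01 -> Y


Result: XWYWWWYY


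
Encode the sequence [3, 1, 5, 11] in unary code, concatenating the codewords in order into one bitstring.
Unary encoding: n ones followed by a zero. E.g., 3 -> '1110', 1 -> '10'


Encode each number as n ones followed by a terminating 0:
  3 -> 1110 (4 bits)
  1 -> 10 (2 bits)
  5 -> 111110 (6 bits)
  11 -> 111111111110 (12 bits)
Total length = 4 + 2 + 6 + 12 = 24 bits.

Unary([3, 1, 5, 11]) = 111010111110111111111110 (24 bits)


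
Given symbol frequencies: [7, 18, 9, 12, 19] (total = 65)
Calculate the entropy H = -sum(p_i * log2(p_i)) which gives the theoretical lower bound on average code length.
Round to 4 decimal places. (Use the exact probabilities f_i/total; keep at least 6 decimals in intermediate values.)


Per-symbol terms -p_i * log2(p_i) with p_i = f_i/65:
  p = 7/65 = 0.107692: log2(p) = -3.215013, -p*log2(p) = 0.346232
  p = 18/65 = 0.276923: log2(p) = -1.852443, -p*log2(p) = 0.512984
  p = 9/65 = 0.138462: log2(p) = -2.852443, -p*log2(p) = 0.394954
  p = 12/65 = 0.184615: log2(p) = -2.437405, -p*log2(p) = 0.449983
  p = 19/65 = 0.292308: log2(p) = -1.774440, -p*log2(p) = 0.518683
H = 0.346232 + 0.512984 + 0.394954 + 0.449983 + 0.518683 = 2.222836

H = 2.2228 bits/symbol


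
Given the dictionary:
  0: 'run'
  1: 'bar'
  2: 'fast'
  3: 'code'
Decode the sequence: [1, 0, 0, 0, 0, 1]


Look up each index in the dictionary:
  1 -> 'bar'
  0 -> 'run'
  0 -> 'run'
  0 -> 'run'
  0 -> 'run'
  1 -> 'bar'

Decoded: "bar run run run run bar"


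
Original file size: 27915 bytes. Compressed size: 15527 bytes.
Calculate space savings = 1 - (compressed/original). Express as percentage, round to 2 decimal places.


ratio = compressed/original = 15527/27915 = 0.556224
savings = 1 - ratio = 1 - 0.556224 = 0.443776
as a percentage: 0.443776 * 100 = 44.38%

Space savings = 1 - 15527/27915 = 44.38%


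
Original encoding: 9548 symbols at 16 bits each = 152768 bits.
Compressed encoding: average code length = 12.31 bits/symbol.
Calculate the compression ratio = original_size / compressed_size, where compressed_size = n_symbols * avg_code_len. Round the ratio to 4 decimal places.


original_size = n_symbols * orig_bits = 9548 * 16 = 152768 bits
compressed_size = n_symbols * avg_code_len = 9548 * 12.31 = 117535.88 bits
ratio = original_size / compressed_size = 152768 / 117535.88 = 1.2998

Compression ratio = 1.2998


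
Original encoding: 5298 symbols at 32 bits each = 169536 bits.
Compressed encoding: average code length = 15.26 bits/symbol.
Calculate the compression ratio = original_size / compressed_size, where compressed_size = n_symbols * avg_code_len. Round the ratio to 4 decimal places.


original_size = n_symbols * orig_bits = 5298 * 32 = 169536 bits
compressed_size = n_symbols * avg_code_len = 5298 * 15.26 = 80847.48 bits
ratio = original_size / compressed_size = 169536 / 80847.48 = 2.097

Compression ratio = 2.097


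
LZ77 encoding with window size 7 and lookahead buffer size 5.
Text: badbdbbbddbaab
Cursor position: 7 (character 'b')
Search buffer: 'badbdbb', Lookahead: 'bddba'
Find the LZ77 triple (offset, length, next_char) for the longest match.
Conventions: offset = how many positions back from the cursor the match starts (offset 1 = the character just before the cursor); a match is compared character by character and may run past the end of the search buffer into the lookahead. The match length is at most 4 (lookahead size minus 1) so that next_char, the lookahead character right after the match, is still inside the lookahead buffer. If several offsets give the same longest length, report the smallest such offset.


Try each offset into the search buffer:
  offset=1 (pos 6, char 'b'): match length 1
  offset=2 (pos 5, char 'b'): match length 1
  offset=3 (pos 4, char 'd'): match length 0
  offset=4 (pos 3, char 'b'): match length 2
  offset=5 (pos 2, char 'd'): match length 0
  offset=6 (pos 1, char 'a'): match length 0
  offset=7 (pos 0, char 'b'): match length 1
Longest match has length 2 at offset 4.
next_char = character at position 7 + 2 = 9 -> 'd'

Best match: offset=4, length=2 (matching 'bd' starting at position 3)
LZ77 triple: (4, 2, 'd')


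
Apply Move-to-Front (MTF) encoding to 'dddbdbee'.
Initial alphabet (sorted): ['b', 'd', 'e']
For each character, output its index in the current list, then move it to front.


MTF encoding:
'd': index 1 in ['b', 'd', 'e'] -> ['d', 'b', 'e']
'd': index 0 in ['d', 'b', 'e'] -> ['d', 'b', 'e']
'd': index 0 in ['d', 'b', 'e'] -> ['d', 'b', 'e']
'b': index 1 in ['d', 'b', 'e'] -> ['b', 'd', 'e']
'd': index 1 in ['b', 'd', 'e'] -> ['d', 'b', 'e']
'b': index 1 in ['d', 'b', 'e'] -> ['b', 'd', 'e']
'e': index 2 in ['b', 'd', 'e'] -> ['e', 'b', 'd']
'e': index 0 in ['e', 'b', 'd'] -> ['e', 'b', 'd']


Output: [1, 0, 0, 1, 1, 1, 2, 0]


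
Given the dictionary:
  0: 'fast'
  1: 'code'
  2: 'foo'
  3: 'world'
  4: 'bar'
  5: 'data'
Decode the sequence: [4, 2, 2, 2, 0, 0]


Look up each index in the dictionary:
  4 -> 'bar'
  2 -> 'foo'
  2 -> 'foo'
  2 -> 'foo'
  0 -> 'fast'
  0 -> 'fast'

Decoded: "bar foo foo foo fast fast"


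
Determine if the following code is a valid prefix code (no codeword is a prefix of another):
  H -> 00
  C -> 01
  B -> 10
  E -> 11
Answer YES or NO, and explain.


Checking each pair (does one codeword prefix another?):
  H='00' vs C='01': no prefix
  H='00' vs B='10': no prefix
  H='00' vs E='11': no prefix
  C='01' vs H='00': no prefix
  C='01' vs B='10': no prefix
  C='01' vs E='11': no prefix
  B='10' vs H='00': no prefix
  B='10' vs C='01': no prefix
  B='10' vs E='11': no prefix
  E='11' vs H='00': no prefix
  E='11' vs C='01': no prefix
  E='11' vs B='10': no prefix
No violation found over all pairs.

YES -- this is a valid prefix code. No codeword is a prefix of any other codeword.


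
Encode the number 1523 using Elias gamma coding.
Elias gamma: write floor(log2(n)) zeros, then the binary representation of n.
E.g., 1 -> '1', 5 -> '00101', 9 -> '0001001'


num_bits = floor(log2(1523)) + 1 = 11
leading_zeros = num_bits - 1 = 10
binary(1523) = 10111110011

Elias gamma(1523) = '0000000000' + '10111110011' = 000000000010111110011 (21 bits)


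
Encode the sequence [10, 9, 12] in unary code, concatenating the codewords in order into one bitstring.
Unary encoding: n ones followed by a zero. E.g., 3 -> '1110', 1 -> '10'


Encode each number as n ones followed by a terminating 0:
  10 -> 11111111110 (11 bits)
  9 -> 1111111110 (10 bits)
  12 -> 1111111111110 (13 bits)
Total length = 11 + 10 + 13 = 34 bits.

Unary([10, 9, 12]) = 1111111111011111111101111111111110 (34 bits)


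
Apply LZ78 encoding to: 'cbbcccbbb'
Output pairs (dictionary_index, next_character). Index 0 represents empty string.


LZ78 encoding steps:
Dictionary: {0: ''}
Step 1: w='' (idx 0), next='c' -> output (0, 'c'), add 'c' as idx 1
Step 2: w='' (idx 0), next='b' -> output (0, 'b'), add 'b' as idx 2
Step 3: w='b' (idx 2), next='c' -> output (2, 'c'), add 'bc' as idx 3
Step 4: w='c' (idx 1), next='c' -> output (1, 'c'), add 'cc' as idx 4
Step 5: w='b' (idx 2), next='b' -> output (2, 'b'), add 'bb' as idx 5
Step 6: w='b' (idx 2), end of input -> output (2, '')


Encoded: [(0, 'c'), (0, 'b'), (2, 'c'), (1, 'c'), (2, 'b'), (2, '')]


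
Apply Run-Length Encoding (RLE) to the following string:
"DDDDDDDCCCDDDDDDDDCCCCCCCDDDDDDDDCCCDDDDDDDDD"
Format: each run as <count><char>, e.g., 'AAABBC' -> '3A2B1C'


Scanning runs left to right:
  i=0: run of 'D' x 7 -> '7D'
  i=7: run of 'C' x 3 -> '3C'
  i=10: run of 'D' x 8 -> '8D'
  i=18: run of 'C' x 7 -> '7C'
  i=25: run of 'D' x 8 -> '8D'
  i=33: run of 'C' x 3 -> '3C'
  i=36: run of 'D' x 9 -> '9D'

RLE = 7D3C8D7C8D3C9D


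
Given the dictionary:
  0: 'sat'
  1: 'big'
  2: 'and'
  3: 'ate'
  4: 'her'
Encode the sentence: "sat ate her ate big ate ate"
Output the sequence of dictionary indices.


Look up each word in the dictionary:
  'sat' -> 0
  'ate' -> 3
  'her' -> 4
  'ate' -> 3
  'big' -> 1
  'ate' -> 3
  'ate' -> 3

Encoded: [0, 3, 4, 3, 1, 3, 3]


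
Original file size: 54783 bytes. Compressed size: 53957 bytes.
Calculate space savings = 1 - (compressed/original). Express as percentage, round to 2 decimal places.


ratio = compressed/original = 53957/54783 = 0.984922
savings = 1 - ratio = 1 - 0.984922 = 0.015078
as a percentage: 0.015078 * 100 = 1.51%

Space savings = 1 - 53957/54783 = 1.51%


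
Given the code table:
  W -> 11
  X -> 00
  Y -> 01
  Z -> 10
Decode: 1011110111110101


Decoding:
10 -> Z
11 -> W
11 -> W
01 -> Y
11 -> W
11 -> W
01 -> Y
01 -> Y


Result: ZWWYWWYY


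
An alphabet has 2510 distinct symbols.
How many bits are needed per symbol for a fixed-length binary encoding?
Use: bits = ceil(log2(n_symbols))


log2(2510) = 11.2935
Bracket: 2^11 = 2048 < 2510 <= 2^12 = 4096
So ceil(log2(2510)) = 12

bits = ceil(log2(2510)) = ceil(11.2935) = 12 bits


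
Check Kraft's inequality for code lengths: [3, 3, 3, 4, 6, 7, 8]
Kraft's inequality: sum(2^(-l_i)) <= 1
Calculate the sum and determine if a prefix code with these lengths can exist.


Sum = 2^(-3) + 2^(-3) + 2^(-3) + 2^(-4) + 2^(-6) + 2^(-7) + 2^(-8)
    = 0.125 + 0.125 + 0.125 + 0.0625 + 0.015625 + 0.0078125 + 0.00390625
    = 119/256 = 0.46484375
Since 0.46484375 <= 1, Kraft's inequality IS satisfied.
A prefix code with these lengths CAN exist.

Kraft sum = 0.46484375. Satisfied.


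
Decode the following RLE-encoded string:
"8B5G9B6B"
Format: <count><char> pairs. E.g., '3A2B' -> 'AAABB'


Expanding each <count><char> pair:
  8B -> 'BBBBBBBB'
  5G -> 'GGGGG'
  9B -> 'BBBBBBBBB'
  6B -> 'BBBBBB'

Decoded = BBBBBBBBGGGGGBBBBBBBBBBBBBBB


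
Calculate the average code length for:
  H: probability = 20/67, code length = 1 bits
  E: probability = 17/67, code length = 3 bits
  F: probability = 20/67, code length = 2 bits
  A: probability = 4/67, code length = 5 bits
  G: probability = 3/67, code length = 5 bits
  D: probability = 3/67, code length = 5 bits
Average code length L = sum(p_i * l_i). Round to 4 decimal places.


Weighted contributions p_i * l_i:
  H: (20/67) * 1 = 20/67
  E: (17/67) * 3 = 51/67
  F: (20/67) * 2 = 40/67
  A: (4/67) * 5 = 20/67
  G: (3/67) * 5 = 15/67
  D: (3/67) * 5 = 15/67
Sum = (20 + 51 + 40 + 20 + 15 + 15)/67 = 161/67

L = 161/67 = 2.4030 bits/symbol


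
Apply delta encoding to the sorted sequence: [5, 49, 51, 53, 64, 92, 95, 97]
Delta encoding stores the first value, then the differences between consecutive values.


First value: 5
Deltas:
  49 - 5 = 44
  51 - 49 = 2
  53 - 51 = 2
  64 - 53 = 11
  92 - 64 = 28
  95 - 92 = 3
  97 - 95 = 2


Delta encoded: [5, 44, 2, 2, 11, 28, 3, 2]


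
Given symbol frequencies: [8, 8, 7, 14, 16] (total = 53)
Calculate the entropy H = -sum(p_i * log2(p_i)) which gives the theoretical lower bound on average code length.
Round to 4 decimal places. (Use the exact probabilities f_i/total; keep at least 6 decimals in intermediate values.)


Per-symbol terms -p_i * log2(p_i) with p_i = f_i/53:
  p = 8/53 = 0.150943: log2(p) = -2.727920, -p*log2(p) = 0.411762
  p = 8/53 = 0.150943: log2(p) = -2.727920, -p*log2(p) = 0.411762
  p = 7/53 = 0.132075: log2(p) = -2.920566, -p*log2(p) = 0.385735
  p = 14/53 = 0.264151: log2(p) = -1.920566, -p*log2(p) = 0.507319
  p = 16/53 = 0.301887: log2(p) = -1.727920, -p*log2(p) = 0.521636
H = 0.411762 + 0.411762 + 0.385735 + 0.507319 + 0.521636 = 2.238214

H = 2.2382 bits/symbol


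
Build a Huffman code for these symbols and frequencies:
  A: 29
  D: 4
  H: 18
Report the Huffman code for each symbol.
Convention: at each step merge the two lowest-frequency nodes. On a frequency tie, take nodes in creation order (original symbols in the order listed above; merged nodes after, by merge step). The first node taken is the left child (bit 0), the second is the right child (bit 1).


Huffman tree construction:
Step 1: Merge D(4) + H(18) = 22
Step 2: Merge (D+H)(22) + A(29) = 51
Read each symbol's code off the tree from the root (left child = 0, right child = 1).

Codes:
  A: 1 (length 1)
  D: 00 (length 2)
  H: 01 (length 2)
Average code length: 73/51 = 1.4314 bits/symbol


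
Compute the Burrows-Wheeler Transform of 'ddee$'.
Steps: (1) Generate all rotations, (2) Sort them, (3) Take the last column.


Rotations (sorted):
  0: $ddee -> last char: e
  1: ddee$ -> last char: $
  2: dee$d -> last char: d
  3: e$dde -> last char: e
  4: ee$dd -> last char: d


BWT = e$ded
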